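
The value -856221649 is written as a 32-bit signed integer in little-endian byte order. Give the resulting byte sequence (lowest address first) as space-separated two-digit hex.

2F 18 F7 CC

Two's complement of -856221649 in 32 bits: 856221649 = 0x3308E7D1; invert → 0xCCF7182E; add 1 → 0xCCF7182F.
Split into bytes (most-significant first): CC F7 18 2F.
In little-endian order the low byte comes first in memory.
So at ascending addresses the bytes are 2F 18 F7 CC.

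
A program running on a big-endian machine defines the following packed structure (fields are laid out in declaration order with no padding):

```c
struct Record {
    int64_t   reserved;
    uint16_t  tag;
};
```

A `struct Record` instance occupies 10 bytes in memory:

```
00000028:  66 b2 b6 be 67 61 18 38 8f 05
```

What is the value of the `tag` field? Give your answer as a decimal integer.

`tag` follows `reserved` (8 bytes), so it starts at byte offset 8 and occupies 2 bytes.
Bytes at offsets 8..9: 8F 05.
Big-endian stores the most-significant byte at the lowest address.
The bytes are already most-significant first: 0x8F05.
0x8F05 = 36613.

36613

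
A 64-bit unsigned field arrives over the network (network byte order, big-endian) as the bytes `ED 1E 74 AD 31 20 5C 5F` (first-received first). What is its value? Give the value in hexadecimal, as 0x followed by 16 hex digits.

0xED1E74AD31205C5F

In big-endian order the high byte comes first in memory.
The bytes are already most-significant first: 0xED1E74AD31205C5F.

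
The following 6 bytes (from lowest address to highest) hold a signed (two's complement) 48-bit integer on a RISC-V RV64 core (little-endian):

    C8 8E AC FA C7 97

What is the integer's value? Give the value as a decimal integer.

In little-endian order the low byte comes first in memory.
Reassemble most-significant byte first: 97 C7 FA AC 8E C8 → 0x97C7FAAC8EC8.
Top bit is set, so as a signed 48-bit value this is 0x97C7FAAC8EC8 − 2^48 = -114589816811832.

-114589816811832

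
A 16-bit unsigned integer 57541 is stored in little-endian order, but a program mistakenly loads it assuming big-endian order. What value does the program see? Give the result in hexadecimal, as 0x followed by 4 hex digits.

57541 in 16-bit hexadecimal is 0xE0C5.
Stored little-endian, the bytes at ascending addresses are C5 E0.
Read back as big-endian, the last byte is least significant, giving 0xC5E0.

0xC5E0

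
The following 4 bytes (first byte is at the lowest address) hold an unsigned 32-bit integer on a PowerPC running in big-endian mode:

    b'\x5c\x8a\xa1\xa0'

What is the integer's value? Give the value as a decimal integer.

Big-endian stores the most-significant byte at the lowest address.
The bytes are already most-significant first: 0x5C8AA1A0.
0x5C8AA1A0 = 1552589216.

1552589216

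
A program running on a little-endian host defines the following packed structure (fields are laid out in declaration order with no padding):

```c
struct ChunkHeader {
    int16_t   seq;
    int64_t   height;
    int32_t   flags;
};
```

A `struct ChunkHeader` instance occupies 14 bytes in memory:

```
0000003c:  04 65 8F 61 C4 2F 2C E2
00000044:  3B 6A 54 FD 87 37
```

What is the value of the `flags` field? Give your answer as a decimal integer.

931659092

`flags` follows `seq` (2 B), `height` (8 B), so it starts at offset 2 + 8 = 10 and occupies 4 bytes.
Bytes at offsets 10..13: 54 FD 87 37.
In little-endian order the low byte comes first in memory.
Reassemble most-significant byte first: 37 87 FD 54 → 0x3787FD54.
0x3787FD54 = 931659092.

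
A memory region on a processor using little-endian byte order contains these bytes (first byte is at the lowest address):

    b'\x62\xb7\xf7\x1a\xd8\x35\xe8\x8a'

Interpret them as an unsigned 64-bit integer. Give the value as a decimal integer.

Little-endian stores the least-significant byte at the lowest address.
Reassemble most-significant byte first: 8A E8 35 D8 1A F7 B7 62 → 0x8AE835D81AF7B762.
0x8AE835D81AF7B762 = 10009309374112577378.

10009309374112577378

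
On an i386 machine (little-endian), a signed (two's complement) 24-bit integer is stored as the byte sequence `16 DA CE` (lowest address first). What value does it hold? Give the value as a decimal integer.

In little-endian order the low byte comes first in memory.
Reassemble most-significant byte first: CE DA 16 → 0xCEDA16.
Top bit is set, so as a signed 24-bit value this is 0xCEDA16 − 2^24 = -3220970.

-3220970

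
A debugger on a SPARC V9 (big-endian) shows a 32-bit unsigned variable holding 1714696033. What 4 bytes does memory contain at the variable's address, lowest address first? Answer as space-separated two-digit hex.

1714696033 in hexadecimal, padded to 32 bits, is 0x66342F61.
Split into bytes (most-significant first): 66 34 2F 61.
Big-endian stores the most-significant byte at the lowest address.
So the memory order matches the most-significant-first order: 66 34 2F 61.

66 34 2F 61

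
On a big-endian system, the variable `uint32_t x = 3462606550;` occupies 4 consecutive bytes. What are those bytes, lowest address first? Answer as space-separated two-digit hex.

CE 63 2E D6

3462606550 in hexadecimal, padded to 32 bits, is 0xCE632ED6.
Split into bytes (most-significant first): CE 63 2E D6.
Big-endian stores the most-significant byte at the lowest address.
So the memory order matches the most-significant-first order: CE 63 2E D6.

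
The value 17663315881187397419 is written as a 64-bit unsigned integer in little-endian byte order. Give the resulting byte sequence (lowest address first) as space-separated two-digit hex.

2B CF B0 AD 35 B4 20 F5

17663315881187397419 in hexadecimal, padded to 64 bits, is 0xF520B435ADB0CF2B.
Split into bytes (most-significant first): F5 20 B4 35 AD B0 CF 2B.
Little-endian: lowest address holds the least-significant byte.
So at ascending addresses the bytes are 2B CF B0 AD 35 B4 20 F5.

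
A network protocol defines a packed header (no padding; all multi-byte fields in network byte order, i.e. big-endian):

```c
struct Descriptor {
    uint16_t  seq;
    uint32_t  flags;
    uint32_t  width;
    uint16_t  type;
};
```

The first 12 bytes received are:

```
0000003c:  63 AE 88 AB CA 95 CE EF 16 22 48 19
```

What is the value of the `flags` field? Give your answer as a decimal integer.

`flags` follows `seq` (2 bytes), so it starts at byte offset 2 and occupies 4 bytes.
Bytes at offsets 2..5: 88 AB CA 95.
Big-endian: lowest address holds the most-significant byte.
The bytes are already most-significant first: 0x88ABCA95.
0x88ABCA95 = 2292959893.

2292959893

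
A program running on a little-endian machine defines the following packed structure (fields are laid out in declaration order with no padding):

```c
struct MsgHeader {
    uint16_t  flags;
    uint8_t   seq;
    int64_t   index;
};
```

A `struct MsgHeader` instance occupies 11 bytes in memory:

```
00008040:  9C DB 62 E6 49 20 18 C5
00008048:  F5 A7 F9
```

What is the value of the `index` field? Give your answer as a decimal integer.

`index` follows `flags` (2 B), `seq` (1 B), so it starts at offset 2 + 1 = 3 and occupies 8 bytes.
Bytes at offsets 3..10: E6 49 20 18 C5 F5 A7 F9.
Little-endian stores the least-significant byte at the lowest address.
Reassemble most-significant byte first: F9 A7 F5 C5 18 20 49 E6 → 0xF9A7F5C5182049E6.
Top bit is set, so as a signed 64-bit value this is 0xF9A7F5C5182049E6 − 2^64 = -457126610292684314.

-457126610292684314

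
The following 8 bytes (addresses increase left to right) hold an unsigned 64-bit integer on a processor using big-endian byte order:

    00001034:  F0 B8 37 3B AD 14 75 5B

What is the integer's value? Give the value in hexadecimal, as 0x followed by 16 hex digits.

Big-endian stores the most-significant byte at the lowest address.
The bytes are already most-significant first: 0xF0B8373BAD14755B.

0xF0B8373BAD14755B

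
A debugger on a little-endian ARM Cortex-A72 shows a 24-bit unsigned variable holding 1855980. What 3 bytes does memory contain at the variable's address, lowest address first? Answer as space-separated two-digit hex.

EC 51 1C

1855980 in hexadecimal, padded to 24 bits, is 0x1C51EC.
Split into bytes (most-significant first): 1C 51 EC.
In little-endian order the low byte comes first in memory.
So at ascending addresses the bytes are EC 51 1C.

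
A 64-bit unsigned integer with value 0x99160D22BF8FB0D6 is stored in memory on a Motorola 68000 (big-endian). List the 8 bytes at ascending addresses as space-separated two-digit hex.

Split into bytes (most-significant first): 99 16 0D 22 BF 8F B0 D6.
Big-endian: lowest address holds the most-significant byte.
So the memory order matches the most-significant-first order: 99 16 0D 22 BF 8F B0 D6.

99 16 0D 22 BF 8F B0 D6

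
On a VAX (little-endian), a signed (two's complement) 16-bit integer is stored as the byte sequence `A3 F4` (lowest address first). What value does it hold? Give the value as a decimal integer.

Little-endian: lowest address holds the least-significant byte.
Reassemble most-significant byte first: F4 A3 → 0xF4A3.
Top bit is set, so as a signed 16-bit value this is 0xF4A3 − 2^16 = -2909.

-2909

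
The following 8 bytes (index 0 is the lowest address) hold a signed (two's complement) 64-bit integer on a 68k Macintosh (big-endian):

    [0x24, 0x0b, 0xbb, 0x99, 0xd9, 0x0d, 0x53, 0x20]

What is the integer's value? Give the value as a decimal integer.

2597375879555142432

In big-endian order the high byte comes first in memory.
The bytes are already most-significant first: 0x240BBB99D90D5320.
0x240BBB99D90D5320 = 2597375879555142432.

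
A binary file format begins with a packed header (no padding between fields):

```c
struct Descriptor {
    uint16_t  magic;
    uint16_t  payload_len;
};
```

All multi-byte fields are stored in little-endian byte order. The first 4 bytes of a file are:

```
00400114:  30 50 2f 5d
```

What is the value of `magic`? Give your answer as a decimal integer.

`magic` is the first field, at byte offset 0, occupying 2 bytes.
Bytes at offsets 0..1: 30 50.
Little-endian stores the least-significant byte at the lowest address.
Reassemble most-significant byte first: 50 30 → 0x5030.
0x5030 = 20528.

20528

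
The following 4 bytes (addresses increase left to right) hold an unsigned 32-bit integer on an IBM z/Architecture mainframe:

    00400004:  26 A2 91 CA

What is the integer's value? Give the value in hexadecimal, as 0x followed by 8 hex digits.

0x26A291CA

Big-endian: lowest address holds the most-significant byte.
The bytes are already most-significant first: 0x26A291CA.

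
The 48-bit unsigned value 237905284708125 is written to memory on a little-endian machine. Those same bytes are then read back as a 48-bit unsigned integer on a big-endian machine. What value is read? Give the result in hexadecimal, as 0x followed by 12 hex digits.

237905284708125 in 48-bit hexadecimal is 0xD85FA3FC371D.
Stored little-endian, the bytes at ascending addresses are 1D 37 FC A3 5F D8.
Read back as big-endian, the last byte is least significant, giving 0x1D37FCA35FD8.

0x1D37FCA35FD8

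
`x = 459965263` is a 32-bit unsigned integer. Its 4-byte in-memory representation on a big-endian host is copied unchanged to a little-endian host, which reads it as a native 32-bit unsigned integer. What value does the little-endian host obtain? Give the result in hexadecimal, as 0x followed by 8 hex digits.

0x4F836A1B

459965263 in 32-bit hexadecimal is 0x1B6A834F.
Stored big-endian, the bytes at ascending addresses are 1B 6A 83 4F.
Read back as little-endian, the first byte is least significant, giving 0x4F836A1B.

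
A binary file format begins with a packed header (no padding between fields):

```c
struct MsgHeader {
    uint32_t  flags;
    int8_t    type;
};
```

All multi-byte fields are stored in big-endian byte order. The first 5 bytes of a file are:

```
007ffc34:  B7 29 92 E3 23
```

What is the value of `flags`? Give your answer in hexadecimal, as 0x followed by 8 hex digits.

`flags` is the first field, at byte offset 0, occupying 4 bytes.
Bytes at offsets 0..3: B7 29 92 E3.
Big-endian stores the most-significant byte at the lowest address.
The bytes are already most-significant first: 0xB72992E3.

0xB72992E3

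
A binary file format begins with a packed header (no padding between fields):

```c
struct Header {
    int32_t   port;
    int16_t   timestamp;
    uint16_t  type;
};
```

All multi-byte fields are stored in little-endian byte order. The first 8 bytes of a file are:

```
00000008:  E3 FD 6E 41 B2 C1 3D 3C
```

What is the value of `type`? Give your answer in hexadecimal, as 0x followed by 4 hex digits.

`type` follows `port` (4 B), `timestamp` (2 B), so it starts at offset 4 + 2 = 6 and occupies 2 bytes.
Bytes at offsets 6..7: 3D 3C.
Little-endian: lowest address holds the least-significant byte.
Reassemble most-significant byte first: 3C 3D → 0x3C3D.

0x3C3D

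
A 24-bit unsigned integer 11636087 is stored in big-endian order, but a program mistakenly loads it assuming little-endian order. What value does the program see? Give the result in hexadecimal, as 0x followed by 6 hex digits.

0x778DB1

11636087 in 24-bit hexadecimal is 0xB18D77.
Stored big-endian, the bytes at ascending addresses are B1 8D 77.
Read back as little-endian, the first byte is least significant, giving 0x778DB1.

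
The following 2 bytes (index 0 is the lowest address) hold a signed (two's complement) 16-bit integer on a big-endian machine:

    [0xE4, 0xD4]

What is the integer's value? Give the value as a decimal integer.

Big-endian: lowest address holds the most-significant byte.
The bytes are already most-significant first: 0xE4D4.
Top bit is set, so as a signed 16-bit value this is 0xE4D4 − 2^16 = -6956.

-6956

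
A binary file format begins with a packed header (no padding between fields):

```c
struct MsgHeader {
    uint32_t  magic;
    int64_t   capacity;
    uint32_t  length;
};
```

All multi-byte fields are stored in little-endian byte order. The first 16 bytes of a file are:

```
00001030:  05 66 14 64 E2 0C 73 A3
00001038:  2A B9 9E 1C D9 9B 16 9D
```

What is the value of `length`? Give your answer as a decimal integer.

2635504601

`length` follows `magic` (4 B), `capacity` (8 B), so it starts at offset 4 + 8 = 12 and occupies 4 bytes.
Bytes at offsets 12..15: D9 9B 16 9D.
Little-endian: lowest address holds the least-significant byte.
Reassemble most-significant byte first: 9D 16 9B D9 → 0x9D169BD9.
0x9D169BD9 = 2635504601.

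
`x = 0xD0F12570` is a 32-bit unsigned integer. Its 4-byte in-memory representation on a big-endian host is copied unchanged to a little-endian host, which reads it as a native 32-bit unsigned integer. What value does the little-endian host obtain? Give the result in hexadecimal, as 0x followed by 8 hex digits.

Stored big-endian, the bytes at ascending addresses are D0 F1 25 70.
Read back as little-endian, the first byte is least significant, giving 0x7025F1D0.

0x7025F1D0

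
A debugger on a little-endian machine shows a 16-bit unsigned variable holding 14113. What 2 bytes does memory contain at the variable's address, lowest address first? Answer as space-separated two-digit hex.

21 37

14113 in hexadecimal, padded to 16 bits, is 0x3721.
Split into bytes (most-significant first): 37 21.
In little-endian order the low byte comes first in memory.
So at ascending addresses the bytes are 21 37.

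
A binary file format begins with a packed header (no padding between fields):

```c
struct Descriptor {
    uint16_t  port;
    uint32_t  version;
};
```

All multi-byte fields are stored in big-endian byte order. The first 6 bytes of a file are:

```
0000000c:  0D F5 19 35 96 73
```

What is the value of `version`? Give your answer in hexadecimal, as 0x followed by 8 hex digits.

`version` follows `port` (2 bytes), so it starts at byte offset 2 and occupies 4 bytes.
Bytes at offsets 2..5: 19 35 96 73.
Big-endian stores the most-significant byte at the lowest address.
The bytes are already most-significant first: 0x19359673.

0x19359673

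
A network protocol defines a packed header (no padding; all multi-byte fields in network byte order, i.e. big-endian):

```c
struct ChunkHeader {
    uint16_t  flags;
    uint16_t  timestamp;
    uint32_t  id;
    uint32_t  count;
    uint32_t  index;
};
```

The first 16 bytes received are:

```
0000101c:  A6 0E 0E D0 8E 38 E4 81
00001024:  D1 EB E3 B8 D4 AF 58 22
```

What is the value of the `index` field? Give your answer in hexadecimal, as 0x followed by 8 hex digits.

`index` follows `flags` (2 B), `timestamp` (2 B), `id` (4 B), `count` (4 B), so it starts at offset 2 + 2 + 4 + 4 = 12 and occupies 4 bytes.
Bytes at offsets 12..15: D4 AF 58 22.
Big-endian stores the most-significant byte at the lowest address.
The bytes are already most-significant first: 0xD4AF5822.

0xD4AF5822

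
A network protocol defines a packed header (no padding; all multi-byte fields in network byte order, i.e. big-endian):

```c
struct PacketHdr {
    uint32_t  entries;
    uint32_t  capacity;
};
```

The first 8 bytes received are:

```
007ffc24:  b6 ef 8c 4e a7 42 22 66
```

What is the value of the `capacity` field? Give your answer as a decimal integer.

2806129254

`capacity` follows `entries` (4 bytes), so it starts at byte offset 4 and occupies 4 bytes.
Bytes at offsets 4..7: A7 42 22 66.
Big-endian stores the most-significant byte at the lowest address.
The bytes are already most-significant first: 0xA7422266.
0xA7422266 = 2806129254.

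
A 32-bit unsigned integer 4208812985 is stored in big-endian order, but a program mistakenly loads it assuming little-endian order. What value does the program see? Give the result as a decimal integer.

4208812985 in 32-bit hexadecimal is 0xFADD63B9.
Stored big-endian, the bytes at ascending addresses are FA DD 63 B9.
Read back as little-endian, the first byte is least significant, giving 0xB963DDFA.
0xB963DDFA = 3110329850.

3110329850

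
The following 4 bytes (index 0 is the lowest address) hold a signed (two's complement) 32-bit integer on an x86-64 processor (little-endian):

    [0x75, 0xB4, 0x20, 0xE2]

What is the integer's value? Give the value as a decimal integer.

Little-endian stores the least-significant byte at the lowest address.
Reassemble most-significant byte first: E2 20 B4 75 → 0xE220B475.
Top bit is set, so as a signed 32-bit value this is 0xE220B475 − 2^32 = -501173131.

-501173131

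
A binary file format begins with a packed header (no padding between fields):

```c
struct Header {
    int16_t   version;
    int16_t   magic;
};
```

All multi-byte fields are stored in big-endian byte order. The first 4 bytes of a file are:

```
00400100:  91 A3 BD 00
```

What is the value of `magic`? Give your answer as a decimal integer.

`magic` follows `version` (2 bytes), so it starts at byte offset 2 and occupies 2 bytes.
Bytes at offsets 2..3: BD 00.
Big-endian stores the most-significant byte at the lowest address.
The bytes are already most-significant first: 0xBD00.
Top bit is set, so as a signed 16-bit value this is 0xBD00 − 2^16 = -17152.

-17152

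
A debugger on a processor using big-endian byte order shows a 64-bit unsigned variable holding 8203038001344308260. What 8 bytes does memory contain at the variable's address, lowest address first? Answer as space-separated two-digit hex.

71 D7 0B 99 C5 28 64 24

8203038001344308260 in hexadecimal, padded to 64 bits, is 0x71D70B99C5286424.
Split into bytes (most-significant first): 71 D7 0B 99 C5 28 64 24.
Big-endian: lowest address holds the most-significant byte.
So the memory order matches the most-significant-first order: 71 D7 0B 99 C5 28 64 24.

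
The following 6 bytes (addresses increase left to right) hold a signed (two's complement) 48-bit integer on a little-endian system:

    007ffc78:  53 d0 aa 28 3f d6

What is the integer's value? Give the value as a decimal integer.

Little-endian: lowest address holds the least-significant byte.
Reassemble most-significant byte first: D6 3F 28 AA D0 53 → 0xD63F28AAD053.
Top bit is set, so as a signed 48-bit value this is 0xD63F28AAD053 − 2^48 = -45908223143853.

-45908223143853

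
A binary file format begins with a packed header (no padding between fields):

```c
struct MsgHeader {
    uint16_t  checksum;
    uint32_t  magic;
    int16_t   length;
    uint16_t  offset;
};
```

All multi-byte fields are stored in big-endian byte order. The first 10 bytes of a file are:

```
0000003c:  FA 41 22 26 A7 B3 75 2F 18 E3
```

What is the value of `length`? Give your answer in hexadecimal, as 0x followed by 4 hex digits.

`length` follows `checksum` (2 B), `magic` (4 B), so it starts at offset 2 + 4 = 6 and occupies 2 bytes.
Bytes at offsets 6..7: 75 2F.
In big-endian order the high byte comes first in memory.
The bytes are already most-significant first: 0x752F.

0x752F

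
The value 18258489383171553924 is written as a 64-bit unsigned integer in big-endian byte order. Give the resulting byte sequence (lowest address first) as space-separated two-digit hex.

FD 63 2F 5B 3B 2E 7A 84

18258489383171553924 in hexadecimal, padded to 64 bits, is 0xFD632F5B3B2E7A84.
Split into bytes (most-significant first): FD 63 2F 5B 3B 2E 7A 84.
In big-endian order the high byte comes first in memory.
So the memory order matches the most-significant-first order: FD 63 2F 5B 3B 2E 7A 84.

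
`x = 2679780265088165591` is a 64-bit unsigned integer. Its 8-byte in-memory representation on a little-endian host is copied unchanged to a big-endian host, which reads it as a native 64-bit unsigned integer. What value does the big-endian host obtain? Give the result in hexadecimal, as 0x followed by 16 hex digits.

2679780265088165591 in 64-bit hexadecimal is 0x25307DF3F8AEA6D7.
Stored little-endian, the bytes at ascending addresses are D7 A6 AE F8 F3 7D 30 25.
Read back as big-endian, the last byte is least significant, giving 0xD7A6AEF8F37D3025.

0xD7A6AEF8F37D3025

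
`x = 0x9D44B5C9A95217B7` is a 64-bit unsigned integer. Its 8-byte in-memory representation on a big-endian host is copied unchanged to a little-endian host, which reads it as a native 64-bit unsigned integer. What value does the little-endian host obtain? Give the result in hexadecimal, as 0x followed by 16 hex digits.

0xB71752A9C9B5449D

Stored big-endian, the bytes at ascending addresses are 9D 44 B5 C9 A9 52 17 B7.
Read back as little-endian, the first byte is least significant, giving 0xB71752A9C9B5449D.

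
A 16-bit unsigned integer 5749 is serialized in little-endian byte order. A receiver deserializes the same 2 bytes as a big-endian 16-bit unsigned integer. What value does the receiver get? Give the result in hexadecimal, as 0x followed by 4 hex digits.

5749 in 16-bit hexadecimal is 0x1675.
Stored little-endian, the bytes at ascending addresses are 75 16.
Read back as big-endian, the last byte is least significant, giving 0x7516.

0x7516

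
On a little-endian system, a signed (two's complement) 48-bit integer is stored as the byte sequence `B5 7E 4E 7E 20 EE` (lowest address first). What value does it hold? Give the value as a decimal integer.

In little-endian order the low byte comes first in memory.
Reassemble most-significant byte first: EE 20 7E 4E 7E B5 → 0xEE207E4E7EB5.
Top bit is set, so as a signed 48-bit value this is 0xEE207E4E7EB5 − 2^48 = -19651651273035.

-19651651273035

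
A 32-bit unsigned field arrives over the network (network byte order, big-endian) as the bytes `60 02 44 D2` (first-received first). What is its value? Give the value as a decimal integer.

Big-endian: lowest address holds the most-significant byte.
The bytes are already most-significant first: 0x600244D2.
0x600244D2 = 1610761426.

1610761426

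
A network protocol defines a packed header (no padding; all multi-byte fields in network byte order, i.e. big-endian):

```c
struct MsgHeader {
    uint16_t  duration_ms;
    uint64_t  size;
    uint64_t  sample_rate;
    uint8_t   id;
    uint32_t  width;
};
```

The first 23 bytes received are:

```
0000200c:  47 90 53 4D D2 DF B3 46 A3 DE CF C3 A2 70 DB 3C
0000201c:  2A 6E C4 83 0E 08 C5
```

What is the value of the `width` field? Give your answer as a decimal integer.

`width` follows `duration_ms` (2 B), `size` (8 B), `sample_rate` (8 B), `id` (1 B), so it starts at offset 2 + 8 + 8 + 1 = 19 and occupies 4 bytes.
Bytes at offsets 19..22: 83 0E 08 C5.
Big-endian: lowest address holds the most-significant byte.
The bytes are already most-significant first: 0x830E08C5.
0x830E08C5 = 2198735045.

2198735045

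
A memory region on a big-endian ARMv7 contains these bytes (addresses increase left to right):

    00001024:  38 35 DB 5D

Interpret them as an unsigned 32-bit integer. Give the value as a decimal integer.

Big-endian: lowest address holds the most-significant byte.
The bytes are already most-significant first: 0x3835DB5D.
0x3835DB5D = 943053661.

943053661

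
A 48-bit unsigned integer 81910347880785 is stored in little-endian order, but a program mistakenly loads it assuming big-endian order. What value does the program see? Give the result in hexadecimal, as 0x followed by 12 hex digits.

0x5159303D7F4A

81910347880785 in 48-bit hexadecimal is 0x4A7F3D305951.
Stored little-endian, the bytes at ascending addresses are 51 59 30 3D 7F 4A.
Read back as big-endian, the last byte is least significant, giving 0x5159303D7F4A.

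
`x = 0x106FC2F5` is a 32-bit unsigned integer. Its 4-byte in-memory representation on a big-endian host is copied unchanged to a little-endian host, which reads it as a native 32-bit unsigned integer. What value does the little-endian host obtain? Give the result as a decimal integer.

4123160336

Stored big-endian, the bytes at ascending addresses are 10 6F C2 F5.
Read back as little-endian, the first byte is least significant, giving 0xF5C26F10.
0xF5C26F10 = 4123160336.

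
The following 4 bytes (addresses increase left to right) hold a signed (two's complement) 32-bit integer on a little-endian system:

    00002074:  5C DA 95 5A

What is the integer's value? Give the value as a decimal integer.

1519770204

In little-endian order the low byte comes first in memory.
Reassemble most-significant byte first: 5A 95 DA 5C → 0x5A95DA5C.
0x5A95DA5C = 1519770204.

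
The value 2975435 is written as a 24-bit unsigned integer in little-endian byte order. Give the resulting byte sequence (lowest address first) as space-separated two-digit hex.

CB 66 2D

2975435 in hexadecimal, padded to 24 bits, is 0x2D66CB.
Split into bytes (most-significant first): 2D 66 CB.
Little-endian: lowest address holds the least-significant byte.
So at ascending addresses the bytes are CB 66 2D.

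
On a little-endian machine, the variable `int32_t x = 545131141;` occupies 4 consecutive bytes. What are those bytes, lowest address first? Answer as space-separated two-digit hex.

545131141 in hexadecimal, padded to 32 bits, is 0x207E0A85.
Split into bytes (most-significant first): 20 7E 0A 85.
Little-endian: lowest address holds the least-significant byte.
So at ascending addresses the bytes are 85 0A 7E 20.

85 0A 7E 20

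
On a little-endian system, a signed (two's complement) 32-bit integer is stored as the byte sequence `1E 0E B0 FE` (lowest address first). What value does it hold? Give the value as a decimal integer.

Little-endian stores the least-significant byte at the lowest address.
Reassemble most-significant byte first: FE B0 0E 1E → 0xFEB00E1E.
Top bit is set, so as a signed 32-bit value this is 0xFEB00E1E − 2^32 = -22016482.

-22016482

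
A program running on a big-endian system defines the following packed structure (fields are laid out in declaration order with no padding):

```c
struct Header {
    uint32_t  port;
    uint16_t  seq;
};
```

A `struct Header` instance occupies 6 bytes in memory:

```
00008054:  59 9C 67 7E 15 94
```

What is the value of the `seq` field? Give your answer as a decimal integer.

5524

`seq` follows `port` (4 bytes), so it starts at byte offset 4 and occupies 2 bytes.
Bytes at offsets 4..5: 15 94.
In big-endian order the high byte comes first in memory.
The bytes are already most-significant first: 0x1594.
0x1594 = 5524.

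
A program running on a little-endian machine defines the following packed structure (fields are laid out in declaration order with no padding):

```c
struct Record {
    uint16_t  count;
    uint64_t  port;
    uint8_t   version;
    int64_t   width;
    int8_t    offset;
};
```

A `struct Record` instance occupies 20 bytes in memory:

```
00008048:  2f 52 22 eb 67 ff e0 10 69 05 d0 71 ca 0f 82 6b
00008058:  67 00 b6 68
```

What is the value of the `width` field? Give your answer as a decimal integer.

-5332148247365432719

`width` follows `count` (2 B), `port` (8 B), `version` (1 B), so it starts at offset 2 + 8 + 1 = 11 and occupies 8 bytes.
Bytes at offsets 11..18: 71 CA 0F 82 6B 67 00 B6.
Little-endian: lowest address holds the least-significant byte.
Reassemble most-significant byte first: B6 00 67 6B 82 0F CA 71 → 0xB600676B820FCA71.
Top bit is set, so as a signed 64-bit value this is 0xB600676B820FCA71 − 2^64 = -5332148247365432719.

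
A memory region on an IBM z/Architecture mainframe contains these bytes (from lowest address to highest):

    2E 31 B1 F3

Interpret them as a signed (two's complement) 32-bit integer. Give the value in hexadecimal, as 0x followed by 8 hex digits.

0x2E31B1F3

Big-endian stores the most-significant byte at the lowest address.
The bytes are already most-significant first: 0x2E31B1F3.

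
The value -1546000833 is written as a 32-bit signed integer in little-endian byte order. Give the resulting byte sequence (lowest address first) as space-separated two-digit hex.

3F E6 D9 A3

Two's complement of -1546000833 in 32 bits: 1546000833 = 0x5C2619C1; invert → 0xA3D9E63E; add 1 → 0xA3D9E63F.
Split into bytes (most-significant first): A3 D9 E6 3F.
Little-endian: lowest address holds the least-significant byte.
So at ascending addresses the bytes are 3F E6 D9 A3.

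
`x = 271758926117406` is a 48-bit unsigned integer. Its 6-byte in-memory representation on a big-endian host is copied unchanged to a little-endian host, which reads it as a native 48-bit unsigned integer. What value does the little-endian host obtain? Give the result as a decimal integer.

271758926117406 in 48-bit hexadecimal is 0xF729CE417A1E.
Stored big-endian, the bytes at ascending addresses are F7 29 CE 41 7A 1E.
Read back as little-endian, the first byte is least significant, giving 0x1E7A41CE29F7.
0x1E7A41CE29F7 = 33510438873591.

33510438873591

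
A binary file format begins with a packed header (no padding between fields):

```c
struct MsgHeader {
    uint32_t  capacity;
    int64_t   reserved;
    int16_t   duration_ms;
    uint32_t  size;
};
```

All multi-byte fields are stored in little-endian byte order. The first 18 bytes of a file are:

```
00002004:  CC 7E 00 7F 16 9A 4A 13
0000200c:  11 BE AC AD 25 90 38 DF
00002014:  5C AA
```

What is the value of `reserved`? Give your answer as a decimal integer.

-5932157628606408170

`reserved` follows `capacity` (4 bytes), so it starts at byte offset 4 and occupies 8 bytes.
Bytes at offsets 4..11: 16 9A 4A 13 11 BE AC AD.
In little-endian order the low byte comes first in memory.
Reassemble most-significant byte first: AD AC BE 11 13 4A 9A 16 → 0xADACBE11134A9A16.
Top bit is set, so as a signed 64-bit value this is 0xADACBE11134A9A16 − 2^64 = -5932157628606408170.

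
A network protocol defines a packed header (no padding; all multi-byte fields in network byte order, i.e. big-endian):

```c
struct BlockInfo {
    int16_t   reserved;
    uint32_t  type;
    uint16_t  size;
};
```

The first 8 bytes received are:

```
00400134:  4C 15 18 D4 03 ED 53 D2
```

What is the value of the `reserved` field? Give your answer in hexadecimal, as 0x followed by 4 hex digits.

`reserved` is the first field, at byte offset 0, occupying 2 bytes.
Bytes at offsets 0..1: 4C 15.
In big-endian order the high byte comes first in memory.
The bytes are already most-significant first: 0x4C15.

0x4C15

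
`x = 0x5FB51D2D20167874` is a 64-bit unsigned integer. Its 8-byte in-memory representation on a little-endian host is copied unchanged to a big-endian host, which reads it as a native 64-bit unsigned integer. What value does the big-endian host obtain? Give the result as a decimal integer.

Stored little-endian, the bytes at ascending addresses are 74 78 16 20 2D 1D B5 5F.
Read back as big-endian, the last byte is least significant, giving 0x747816202D1DB55F.
0x747816202D1DB55F = 8392482233056605535.

8392482233056605535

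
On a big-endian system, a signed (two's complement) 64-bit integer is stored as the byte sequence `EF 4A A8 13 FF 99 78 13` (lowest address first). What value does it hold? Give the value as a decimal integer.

-1203965146522093549

Big-endian: lowest address holds the most-significant byte.
The bytes are already most-significant first: 0xEF4AA813FF997813.
Top bit is set, so as a signed 64-bit value this is 0xEF4AA813FF997813 − 2^64 = -1203965146522093549.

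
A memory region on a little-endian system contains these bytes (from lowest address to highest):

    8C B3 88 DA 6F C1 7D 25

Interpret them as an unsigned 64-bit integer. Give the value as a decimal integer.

2701528037644088204

In little-endian order the low byte comes first in memory.
Reassemble most-significant byte first: 25 7D C1 6F DA 88 B3 8C → 0x257DC16FDA88B38C.
0x257DC16FDA88B38C = 2701528037644088204.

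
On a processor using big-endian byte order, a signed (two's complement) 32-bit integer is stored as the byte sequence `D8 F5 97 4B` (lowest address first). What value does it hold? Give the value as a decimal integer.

In big-endian order the high byte comes first in memory.
The bytes are already most-significant first: 0xD8F5974B.
Top bit is set, so as a signed 32-bit value this is 0xD8F5974B − 2^32 = -654993589.

-654993589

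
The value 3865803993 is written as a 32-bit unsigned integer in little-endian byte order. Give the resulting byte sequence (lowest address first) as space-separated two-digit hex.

3865803993 in hexadecimal, padded to 32 bits, is 0xE66B7CD9.
Split into bytes (most-significant first): E6 6B 7C D9.
Little-endian: lowest address holds the least-significant byte.
So at ascending addresses the bytes are D9 7C 6B E6.

D9 7C 6B E6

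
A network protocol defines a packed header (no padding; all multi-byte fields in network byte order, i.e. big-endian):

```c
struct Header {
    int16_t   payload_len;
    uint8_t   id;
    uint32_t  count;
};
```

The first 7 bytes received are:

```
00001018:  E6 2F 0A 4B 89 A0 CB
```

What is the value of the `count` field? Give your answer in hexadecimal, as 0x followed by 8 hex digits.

`count` follows `payload_len` (2 B), `id` (1 B), so it starts at offset 2 + 1 = 3 and occupies 4 bytes.
Bytes at offsets 3..6: 4B 89 A0 CB.
Big-endian stores the most-significant byte at the lowest address.
The bytes are already most-significant first: 0x4B89A0CB.

0x4B89A0CB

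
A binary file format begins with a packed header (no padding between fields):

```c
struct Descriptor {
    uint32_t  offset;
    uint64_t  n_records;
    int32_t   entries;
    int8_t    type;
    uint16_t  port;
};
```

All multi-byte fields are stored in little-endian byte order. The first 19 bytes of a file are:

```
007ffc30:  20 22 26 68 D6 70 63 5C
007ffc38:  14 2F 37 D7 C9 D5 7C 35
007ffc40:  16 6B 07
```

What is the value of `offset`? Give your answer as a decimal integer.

`offset` is the first field, at byte offset 0, occupying 4 bytes.
Bytes at offsets 0..3: 20 22 26 68.
In little-endian order the low byte comes first in memory.
Reassemble most-significant byte first: 68 26 22 20 → 0x68262220.
0x68262220 = 1747329568.

1747329568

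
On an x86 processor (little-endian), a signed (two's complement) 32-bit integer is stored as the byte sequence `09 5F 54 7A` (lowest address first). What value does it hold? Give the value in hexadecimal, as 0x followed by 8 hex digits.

In little-endian order the low byte comes first in memory.
Reassemble most-significant byte first: 7A 54 5F 09 → 0x7A545F09.

0x7A545F09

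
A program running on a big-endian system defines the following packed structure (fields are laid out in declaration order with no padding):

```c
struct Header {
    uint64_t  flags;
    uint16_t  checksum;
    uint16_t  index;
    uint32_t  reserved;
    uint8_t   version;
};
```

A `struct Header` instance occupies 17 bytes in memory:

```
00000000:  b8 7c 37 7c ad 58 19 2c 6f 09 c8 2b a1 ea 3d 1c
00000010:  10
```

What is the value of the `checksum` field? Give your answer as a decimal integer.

`checksum` follows `flags` (8 bytes), so it starts at byte offset 8 and occupies 2 bytes.
Bytes at offsets 8..9: 6F 09.
In big-endian order the high byte comes first in memory.
The bytes are already most-significant first: 0x6F09.
0x6F09 = 28425.

28425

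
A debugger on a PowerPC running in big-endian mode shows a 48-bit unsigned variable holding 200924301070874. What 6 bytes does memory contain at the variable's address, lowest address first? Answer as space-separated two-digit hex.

B6 BD 55 97 92 1A

200924301070874 in hexadecimal, padded to 48 bits, is 0xB6BD5597921A.
Split into bytes (most-significant first): B6 BD 55 97 92 1A.
Big-endian stores the most-significant byte at the lowest address.
So the memory order matches the most-significant-first order: B6 BD 55 97 92 1A.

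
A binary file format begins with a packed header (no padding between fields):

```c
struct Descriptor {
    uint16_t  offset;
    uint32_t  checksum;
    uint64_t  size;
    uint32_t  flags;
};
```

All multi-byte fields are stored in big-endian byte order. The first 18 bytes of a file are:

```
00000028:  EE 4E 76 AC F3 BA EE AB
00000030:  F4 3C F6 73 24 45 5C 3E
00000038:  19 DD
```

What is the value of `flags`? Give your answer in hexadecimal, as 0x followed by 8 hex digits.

0x5C3E19DD

`flags` follows `offset` (2 B), `checksum` (4 B), `size` (8 B), so it starts at offset 2 + 4 + 8 = 14 and occupies 4 bytes.
Bytes at offsets 14..17: 5C 3E 19 DD.
Big-endian: lowest address holds the most-significant byte.
The bytes are already most-significant first: 0x5C3E19DD.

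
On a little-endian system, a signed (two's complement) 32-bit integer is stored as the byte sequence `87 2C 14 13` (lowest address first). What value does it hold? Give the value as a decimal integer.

Little-endian: lowest address holds the least-significant byte.
Reassemble most-significant byte first: 13 14 2C 87 → 0x13142C87.
0x13142C87 = 320089223.

320089223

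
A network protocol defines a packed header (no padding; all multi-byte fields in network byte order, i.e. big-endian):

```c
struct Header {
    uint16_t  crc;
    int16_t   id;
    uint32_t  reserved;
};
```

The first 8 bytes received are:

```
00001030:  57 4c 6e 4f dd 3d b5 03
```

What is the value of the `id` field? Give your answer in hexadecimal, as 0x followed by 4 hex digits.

`id` follows `crc` (2 bytes), so it starts at byte offset 2 and occupies 2 bytes.
Bytes at offsets 2..3: 6E 4F.
In big-endian order the high byte comes first in memory.
The bytes are already most-significant first: 0x6E4F.

0x6E4F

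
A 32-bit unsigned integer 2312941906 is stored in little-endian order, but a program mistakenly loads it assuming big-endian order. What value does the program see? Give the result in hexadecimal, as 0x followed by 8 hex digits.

2312941906 in 32-bit hexadecimal is 0x89DCB152.
Stored little-endian, the bytes at ascending addresses are 52 B1 DC 89.
Read back as big-endian, the last byte is least significant, giving 0x52B1DC89.

0x52B1DC89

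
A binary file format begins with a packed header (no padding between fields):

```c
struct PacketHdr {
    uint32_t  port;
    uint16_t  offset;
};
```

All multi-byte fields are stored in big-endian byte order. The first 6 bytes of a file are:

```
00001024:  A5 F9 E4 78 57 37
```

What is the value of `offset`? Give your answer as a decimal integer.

`offset` follows `port` (4 bytes), so it starts at byte offset 4 and occupies 2 bytes.
Bytes at offsets 4..5: 57 37.
In big-endian order the high byte comes first in memory.
The bytes are already most-significant first: 0x5737.
0x5737 = 22327.

22327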